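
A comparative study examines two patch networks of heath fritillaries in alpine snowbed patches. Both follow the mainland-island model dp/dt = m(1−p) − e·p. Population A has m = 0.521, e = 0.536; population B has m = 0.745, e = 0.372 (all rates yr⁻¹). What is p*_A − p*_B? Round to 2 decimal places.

-0.17

A: p*_A = m/(m+e) = 0.521/1.0570 = 0.4929.
B: p*_B = 0.745/1.1170 = 0.6670.
p*_A − p*_B = 0.4929 − 0.6670 = -0.1741.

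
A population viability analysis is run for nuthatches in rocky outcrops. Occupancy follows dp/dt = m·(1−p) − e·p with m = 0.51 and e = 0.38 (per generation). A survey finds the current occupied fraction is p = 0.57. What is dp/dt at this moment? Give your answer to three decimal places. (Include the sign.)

Colonization term: m·(1−p) = 0.51×0.4300 = 0.21930.
Extinction term: e·p = 0.21660.
dp/dt = 0.21930 − 0.21660 = 0.00270.

0.003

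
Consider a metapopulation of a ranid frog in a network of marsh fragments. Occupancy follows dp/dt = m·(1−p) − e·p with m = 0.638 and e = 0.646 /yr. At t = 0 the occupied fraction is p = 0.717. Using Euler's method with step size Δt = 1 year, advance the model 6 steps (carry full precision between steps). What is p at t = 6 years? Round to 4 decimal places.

0.4970

Update rule: p ← p + [m·(1−p) − e·p]·Δt with Δt = 1.
t = 1: p = 0.71700 + (-0.28263) = 0.43437
t = 2: p = 0.43437 + (+0.08027) = 0.51464
t = 3: p = 0.51464 + (-0.02280) = 0.49184
t = 4: p = 0.49184 + (+0.00647) = 0.49832
t = 5: p = 0.49832 + (-0.00184) = 0.49648
t = 6: p = 0.49648 + (+0.00052) = 0.49700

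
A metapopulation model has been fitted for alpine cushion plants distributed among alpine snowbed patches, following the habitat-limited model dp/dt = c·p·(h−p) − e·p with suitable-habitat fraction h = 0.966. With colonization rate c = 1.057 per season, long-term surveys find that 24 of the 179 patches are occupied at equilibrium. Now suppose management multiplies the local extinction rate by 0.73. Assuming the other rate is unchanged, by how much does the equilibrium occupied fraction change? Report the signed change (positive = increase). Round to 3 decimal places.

Observed p* = 24/179 = 0.13408.
Balance c(h−p*) = e gives e = 1.057×(0.966 − 0.13408) = 0.87934.
New p* = 0.966 − e/c = 0.966 − 0.64192/1.05700 = 0.35870.
Δp* = 0.35870 − 0.13408 = +0.22462.

0.225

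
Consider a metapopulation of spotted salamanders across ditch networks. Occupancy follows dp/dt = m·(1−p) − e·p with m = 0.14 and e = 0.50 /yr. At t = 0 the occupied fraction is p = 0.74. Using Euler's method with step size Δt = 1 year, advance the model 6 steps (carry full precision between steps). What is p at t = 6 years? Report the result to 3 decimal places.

Update rule: p ← p + [m·(1−p) − e·p]·Δt with Δt = 1.
  1  |  dp/dt·Δt = -0.333600  |  p_1 = 0.406400
  2  |  dp/dt·Δt = -0.120096  |  p_2 = 0.286304
  3  |  dp/dt·Δt = -0.043235  |  p_3 = 0.243069
  4  |  dp/dt·Δt = -0.015564  |  p_4 = 0.227505
  5  |  dp/dt·Δt = -0.005603  |  p_5 = 0.221902
  6  |  dp/dt·Δt = -0.002017  |  p_6 = 0.219885

0.220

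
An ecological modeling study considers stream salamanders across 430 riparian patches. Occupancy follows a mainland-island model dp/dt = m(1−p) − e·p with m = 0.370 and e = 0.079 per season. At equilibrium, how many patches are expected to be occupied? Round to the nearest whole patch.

354

p* = m/(m+e) = 0.370/0.4490 = 0.8241.
Expected occupied patches = N × p* = 430 × 0.8241 = 354.34 ≈ 354.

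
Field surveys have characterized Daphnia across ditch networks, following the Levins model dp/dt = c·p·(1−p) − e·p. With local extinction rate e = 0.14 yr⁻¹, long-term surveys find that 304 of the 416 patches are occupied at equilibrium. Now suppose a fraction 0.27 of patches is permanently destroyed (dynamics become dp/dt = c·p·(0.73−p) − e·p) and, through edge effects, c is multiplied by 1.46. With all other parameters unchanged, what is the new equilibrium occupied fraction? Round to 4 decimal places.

0.5456

Observed p* = 304/416 = 0.73077.
Balance c(1−p*) = e gives c = e/(1 − 0.73077) = 0.14/0.26923 = 0.52000.
New p* = 0.73 − e/c = 0.73 − 0.14000/0.75920 = 0.54560.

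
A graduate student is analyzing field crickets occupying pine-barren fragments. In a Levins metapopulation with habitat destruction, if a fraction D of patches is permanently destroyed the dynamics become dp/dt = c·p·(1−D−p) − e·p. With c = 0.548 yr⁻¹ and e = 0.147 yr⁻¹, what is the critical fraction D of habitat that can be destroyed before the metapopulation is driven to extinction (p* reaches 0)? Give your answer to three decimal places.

The nontrivial equilibrium is p* = (1−D) − e/c; extinction occurs when this hits zero.
So D_crit = 1 − e/c = 1 − 0.147/0.548 = 1 − 0.2682 = 0.7318.
This equals the undisturbed p*, a classic result of Lande's extension.

0.732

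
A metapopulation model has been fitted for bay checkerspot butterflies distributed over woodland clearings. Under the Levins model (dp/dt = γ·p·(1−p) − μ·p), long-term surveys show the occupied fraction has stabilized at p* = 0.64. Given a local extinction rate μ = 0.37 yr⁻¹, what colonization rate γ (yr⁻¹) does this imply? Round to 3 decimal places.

1.028

At equilibrium γ(1−p*) = μ, so γ = μ/(1−p*).
γ = 0.37/(1 − 0.64) = 0.37/0.3600 = 1.0278.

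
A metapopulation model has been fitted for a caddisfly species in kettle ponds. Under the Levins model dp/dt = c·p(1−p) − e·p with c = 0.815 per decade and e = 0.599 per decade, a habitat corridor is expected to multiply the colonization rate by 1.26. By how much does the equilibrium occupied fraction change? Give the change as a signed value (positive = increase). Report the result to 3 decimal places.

0.152

Before: p* = 1 − 0.599/0.815 = 0.2650.
After the change, c = 1.0269, e = 0.599, so p* = 1 − 0.599/1.0269 = 0.4167.
Δp* = 0.4167 − 0.2650 = +0.1517.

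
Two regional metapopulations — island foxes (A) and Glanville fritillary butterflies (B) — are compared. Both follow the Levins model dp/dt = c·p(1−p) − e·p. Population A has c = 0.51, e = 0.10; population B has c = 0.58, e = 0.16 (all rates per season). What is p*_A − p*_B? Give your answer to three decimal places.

A: p*_A = 1 − 0.10/0.51 = 0.8039.
B: p*_B = 1 − 0.16/0.58 = 0.7241.
p*_A − p*_B = 0.8039 − 0.7241 = 0.0798.

0.080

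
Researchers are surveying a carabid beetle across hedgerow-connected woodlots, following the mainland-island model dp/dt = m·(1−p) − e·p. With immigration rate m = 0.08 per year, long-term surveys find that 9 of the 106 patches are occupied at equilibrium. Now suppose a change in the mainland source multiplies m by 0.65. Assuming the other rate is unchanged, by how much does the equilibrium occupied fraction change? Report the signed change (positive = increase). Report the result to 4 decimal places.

-0.0280

Observed p* = 9/106 = 0.08491.
Balance m(1−p*) = e·p* gives e = m(1−p*)/p* = 0.08×0.91509/0.08491 = 0.86217.
New p* = m/(m+e) = 0.05200/(0.05200+0.86217) = 0.05688.
Δp* = 0.05688 − 0.08491 = -0.02803.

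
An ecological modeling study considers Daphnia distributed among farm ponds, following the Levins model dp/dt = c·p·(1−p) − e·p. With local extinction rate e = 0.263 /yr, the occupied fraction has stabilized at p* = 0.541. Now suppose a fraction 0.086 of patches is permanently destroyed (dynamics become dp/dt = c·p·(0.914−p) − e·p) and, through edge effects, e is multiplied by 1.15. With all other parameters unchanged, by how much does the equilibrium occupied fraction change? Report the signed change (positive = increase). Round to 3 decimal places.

Balance c(1−p*) = e gives c = e/(1 − 0.54100) = 0.263/0.45900 = 0.57298.
New p* = 0.914 − e/c = 0.914 − 0.30245/0.57298 = 0.38615.
Δp* = 0.38615 − 0.54100 = -0.15485.

-0.155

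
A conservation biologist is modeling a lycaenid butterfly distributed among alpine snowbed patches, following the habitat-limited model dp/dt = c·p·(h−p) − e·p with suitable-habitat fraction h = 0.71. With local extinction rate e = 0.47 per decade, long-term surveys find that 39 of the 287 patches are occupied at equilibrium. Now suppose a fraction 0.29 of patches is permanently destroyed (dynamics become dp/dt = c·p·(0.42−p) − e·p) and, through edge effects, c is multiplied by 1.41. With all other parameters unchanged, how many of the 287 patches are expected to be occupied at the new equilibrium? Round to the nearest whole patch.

4

Observed p* = 39/287 = 0.13589.
Balance c(h−p*) = e gives c = e/(0.71 − 0.13589) = 0.47/0.57411 = 0.81866.
New p* = 0.42 − e/c = 0.42 − 0.47000/1.15431 = 0.01283.
Expected occupied = 287 × 0.01283 = 3.68 ≈ 4.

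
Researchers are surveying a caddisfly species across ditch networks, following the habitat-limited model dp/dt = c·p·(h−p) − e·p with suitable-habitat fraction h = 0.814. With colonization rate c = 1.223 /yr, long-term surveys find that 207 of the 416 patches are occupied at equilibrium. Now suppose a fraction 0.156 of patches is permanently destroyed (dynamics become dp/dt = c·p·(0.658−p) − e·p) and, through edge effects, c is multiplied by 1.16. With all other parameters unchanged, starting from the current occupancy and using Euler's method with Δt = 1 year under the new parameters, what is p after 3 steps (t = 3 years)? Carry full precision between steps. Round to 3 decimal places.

Observed p* = 207/416 = 0.49760.
Balance c(h−p*) = e gives e = 1.223×(0.814 − 0.49760) = 0.38696.
Starting from p₀ = 0.49760; update p ← p + (dp/dt)·Δt with the new parameters.
step 1: Δp = -0.07932, p = 0.41828
step 2: Δp = -0.01961, p = 0.39867
step 3: Δp = -0.00760, p = 0.39107

0.391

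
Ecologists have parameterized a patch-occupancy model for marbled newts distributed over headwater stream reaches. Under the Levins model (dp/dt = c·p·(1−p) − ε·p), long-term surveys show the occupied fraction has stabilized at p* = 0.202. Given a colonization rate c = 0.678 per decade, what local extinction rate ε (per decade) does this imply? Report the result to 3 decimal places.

At equilibrium c(1−p*) = ε.
ε = 0.678 × (1 − 0.202) = 0.678 × 0.7980 = 0.5410.

0.541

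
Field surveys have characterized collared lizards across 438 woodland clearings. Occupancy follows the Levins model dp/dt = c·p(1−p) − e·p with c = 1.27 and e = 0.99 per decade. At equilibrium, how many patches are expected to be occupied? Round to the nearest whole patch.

p* = 1 − e/c = 1 − 0.99/1.27 = 0.2205.
Expected occupied patches = N × p* = 438 × 0.2205 = 96.57 ≈ 97.

97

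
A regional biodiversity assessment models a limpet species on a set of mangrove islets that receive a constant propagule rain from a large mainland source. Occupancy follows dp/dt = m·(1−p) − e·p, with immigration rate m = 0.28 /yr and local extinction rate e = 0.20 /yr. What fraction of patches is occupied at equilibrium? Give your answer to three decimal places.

At equilibrium the propagule rain into empty patches balances local extinction: m(1−p*) = e·p*.
p* = m/(m+e) = 0.28/(0.28+0.20) = 0.28/0.4800 = 0.5833.

0.583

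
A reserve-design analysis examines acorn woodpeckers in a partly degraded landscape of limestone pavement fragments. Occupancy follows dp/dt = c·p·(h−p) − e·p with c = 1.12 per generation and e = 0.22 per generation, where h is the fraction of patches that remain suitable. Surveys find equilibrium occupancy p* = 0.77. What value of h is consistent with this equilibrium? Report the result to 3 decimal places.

At equilibrium c(h−p*) = e, so h = p* + e/c.
h = 0.77 + 0.22/1.12 = 0.77 + 0.1964 = 0.9664.

0.966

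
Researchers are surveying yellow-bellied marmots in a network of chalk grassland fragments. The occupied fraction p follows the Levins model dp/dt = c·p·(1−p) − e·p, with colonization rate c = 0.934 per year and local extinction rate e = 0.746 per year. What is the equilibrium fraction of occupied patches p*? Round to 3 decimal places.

0.201

At equilibrium, colonization balances extinction: c·p*·(1−p*) = e·p*.
So p* = 1 − e/c = 1 − 0.746/0.934 = 1 − 0.7987 = 0.2013.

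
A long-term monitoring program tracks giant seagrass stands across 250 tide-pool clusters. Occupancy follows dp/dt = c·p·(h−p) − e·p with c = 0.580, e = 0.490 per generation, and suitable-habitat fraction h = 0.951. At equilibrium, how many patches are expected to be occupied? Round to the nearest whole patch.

27

p* = h − e/c = 0.951 − 0.8448 = 0.1062.
Expected occupied patches = N × p* = 250 × 0.1062 = 26.54 ≈ 27.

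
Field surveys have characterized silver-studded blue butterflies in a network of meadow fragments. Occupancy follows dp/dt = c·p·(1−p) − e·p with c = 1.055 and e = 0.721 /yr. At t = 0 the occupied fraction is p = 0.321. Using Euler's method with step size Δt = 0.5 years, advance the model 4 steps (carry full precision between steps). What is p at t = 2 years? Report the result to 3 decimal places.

Update rule: p ← p + [c·p·(1−p) − e·p]·Δt with Δt = 0.5.
step 1: Δp = -0.00075, p = 0.32025
step 2: Δp = -0.00062, p = 0.31963
step 3: Δp = -0.00051, p = 0.31912
step 4: Δp = -0.00043, p = 0.31869

0.319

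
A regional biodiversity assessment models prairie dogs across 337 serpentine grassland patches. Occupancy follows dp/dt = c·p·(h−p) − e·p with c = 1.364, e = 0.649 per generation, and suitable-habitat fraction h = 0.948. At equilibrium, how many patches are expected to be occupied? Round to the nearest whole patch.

p* = h − e/c = 0.948 − 0.4758 = 0.4722.
Expected occupied patches = N × p* = 337 × 0.4722 = 159.13 ≈ 159.

159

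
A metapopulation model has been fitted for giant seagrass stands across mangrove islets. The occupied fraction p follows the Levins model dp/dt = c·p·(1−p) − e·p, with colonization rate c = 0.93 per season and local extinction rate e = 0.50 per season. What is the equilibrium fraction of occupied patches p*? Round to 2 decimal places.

0.46

Setting dp/dt = 0 and dividing through by p* gives c·(1−p*) = e.
So p* = 1 − e/c = 1 − 0.50/0.93 = 1 − 0.5376 = 0.4624.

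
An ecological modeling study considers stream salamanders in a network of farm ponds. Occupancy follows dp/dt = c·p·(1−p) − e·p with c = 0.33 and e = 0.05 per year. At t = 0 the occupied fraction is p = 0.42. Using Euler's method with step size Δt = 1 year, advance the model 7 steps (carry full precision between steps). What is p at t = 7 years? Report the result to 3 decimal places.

Update rule: p ← p + [c·p·(1−p) − e·p]·Δt with Δt = 1.
step 1: Δp = +0.05939, p = 0.47939
step 2: Δp = +0.05839, p = 0.53778
step 3: Δp = +0.05514, p = 0.59292
step 4: Δp = +0.05000, p = 0.64292
step 5: Δp = +0.04361, p = 0.68654
step 6: Δp = +0.03669, p = 0.72323
step 7: Δp = +0.02989, p = 0.75312

0.753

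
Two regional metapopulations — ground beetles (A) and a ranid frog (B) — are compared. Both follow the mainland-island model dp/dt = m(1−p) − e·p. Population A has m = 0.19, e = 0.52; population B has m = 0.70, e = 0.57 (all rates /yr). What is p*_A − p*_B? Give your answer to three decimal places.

A: p*_A = m/(m+e) = 0.19/0.7100 = 0.2676.
B: p*_B = 0.70/1.2700 = 0.5512.
p*_A − p*_B = 0.2676 − 0.5512 = -0.2836.

-0.284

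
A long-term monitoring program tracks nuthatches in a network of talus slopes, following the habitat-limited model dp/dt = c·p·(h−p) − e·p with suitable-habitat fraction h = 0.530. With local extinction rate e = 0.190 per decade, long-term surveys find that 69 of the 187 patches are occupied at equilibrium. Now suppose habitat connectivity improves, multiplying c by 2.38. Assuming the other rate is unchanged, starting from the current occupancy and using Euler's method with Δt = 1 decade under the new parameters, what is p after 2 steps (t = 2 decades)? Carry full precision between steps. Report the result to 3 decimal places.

Observed p* = 69/187 = 0.36898.
Balance c(h−p*) = e gives c = e/(0.53 − 0.36898) = 0.190/0.16102 = 1.18001.
Starting from p₀ = 0.36898; update p ← p + (dp/dt)·Δt with the new parameters.
step 1: Δp = +0.09675, p = 0.46573
step 2: Δp = -0.00443, p = 0.46130

0.461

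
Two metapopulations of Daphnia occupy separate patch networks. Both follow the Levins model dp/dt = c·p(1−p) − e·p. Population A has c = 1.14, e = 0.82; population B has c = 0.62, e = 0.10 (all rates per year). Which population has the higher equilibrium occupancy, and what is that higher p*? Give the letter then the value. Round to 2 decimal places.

B, 0.84

A: p*_A = 1 − 0.82/1.14 = 0.2807.
B: p*_B = 1 − 0.10/0.62 = 0.8387.
B is higher at 0.8387.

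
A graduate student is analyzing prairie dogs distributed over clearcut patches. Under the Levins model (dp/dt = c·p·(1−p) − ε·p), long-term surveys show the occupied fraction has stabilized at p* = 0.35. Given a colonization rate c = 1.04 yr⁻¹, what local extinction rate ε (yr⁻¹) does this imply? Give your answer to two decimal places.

0.68

At equilibrium c(1−p*) = ε.
ε = 1.04 × (1 − 0.35) = 1.04 × 0.6500 = 0.6760.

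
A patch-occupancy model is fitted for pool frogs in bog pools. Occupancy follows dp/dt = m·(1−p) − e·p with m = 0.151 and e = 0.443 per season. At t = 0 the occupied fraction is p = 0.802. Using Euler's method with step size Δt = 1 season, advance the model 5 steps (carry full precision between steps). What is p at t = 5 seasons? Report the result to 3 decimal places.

Update rule: p ← p + [m·(1−p) − e·p]·Δt with Δt = 1.
  1  |  dp/dt·Δt = -0.325388  |  p_1 = 0.476612
  2  |  dp/dt·Δt = -0.132108  |  p_2 = 0.344504
  3  |  dp/dt·Δt = -0.053636  |  p_3 = 0.290869
  4  |  dp/dt·Δt = -0.021776  |  p_4 = 0.269093
  5  |  dp/dt·Δt = -0.008841  |  p_5 = 0.260252

0.260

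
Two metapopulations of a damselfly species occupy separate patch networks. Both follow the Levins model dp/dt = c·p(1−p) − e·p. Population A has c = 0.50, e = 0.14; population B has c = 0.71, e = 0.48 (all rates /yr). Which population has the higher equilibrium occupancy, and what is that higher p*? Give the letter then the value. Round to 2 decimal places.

A: p*_A = 1 − 0.14/0.50 = 0.7200.
B: p*_B = 1 − 0.48/0.71 = 0.3239.
A is higher at 0.7200.

A, 0.72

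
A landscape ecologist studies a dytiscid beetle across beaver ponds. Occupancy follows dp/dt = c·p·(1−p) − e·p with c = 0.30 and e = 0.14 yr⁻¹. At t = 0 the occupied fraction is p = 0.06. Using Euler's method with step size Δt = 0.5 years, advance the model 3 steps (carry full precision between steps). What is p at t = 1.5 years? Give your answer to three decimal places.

Update rule: p ← p + [c·p·(1−p) − e·p]·Δt with Δt = 0.5.
t = 0.5: p = 0.06000 + (+0.00426) = 0.06426
t = 1: p = 0.06426 + (+0.00452) = 0.06878
t = 1.5: p = 0.06878 + (+0.00479) = 0.07357

0.074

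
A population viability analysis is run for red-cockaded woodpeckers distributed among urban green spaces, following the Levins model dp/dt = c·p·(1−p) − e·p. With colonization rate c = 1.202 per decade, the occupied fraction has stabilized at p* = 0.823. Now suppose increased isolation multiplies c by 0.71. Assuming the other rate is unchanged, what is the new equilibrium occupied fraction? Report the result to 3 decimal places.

0.751

Balance c(1−p*) = e gives e = 1.202×(1 − 0.82300) = 0.21275.
New p* = 1 − e/c = 1 − 0.21275/0.85342 = 0.75071.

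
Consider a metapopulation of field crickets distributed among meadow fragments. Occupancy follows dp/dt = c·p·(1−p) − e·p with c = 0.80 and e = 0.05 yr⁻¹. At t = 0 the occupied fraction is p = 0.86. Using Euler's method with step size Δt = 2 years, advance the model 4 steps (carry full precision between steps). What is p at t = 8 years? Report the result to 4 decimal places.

0.9336

Update rule: p ← p + [c·p·(1−p) − e·p]·Δt with Δt = 2.
step 1: Δp = +0.10664, p = 0.96664
step 2: Δp = -0.04507, p = 0.92157
step 3: Δp = +0.02349, p = 0.94506
step 4: Δp = -0.01143, p = 0.93363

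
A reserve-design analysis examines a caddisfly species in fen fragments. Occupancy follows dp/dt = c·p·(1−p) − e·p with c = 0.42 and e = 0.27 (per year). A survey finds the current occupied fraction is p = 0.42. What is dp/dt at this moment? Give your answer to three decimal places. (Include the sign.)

Colonization term: c·p·(1−p) = 0.42×0.42×0.5800 = 0.10231.
Extinction term: e·p = 0.11340.
dp/dt = 0.10231 − 0.11340 = -0.01109.

-0.011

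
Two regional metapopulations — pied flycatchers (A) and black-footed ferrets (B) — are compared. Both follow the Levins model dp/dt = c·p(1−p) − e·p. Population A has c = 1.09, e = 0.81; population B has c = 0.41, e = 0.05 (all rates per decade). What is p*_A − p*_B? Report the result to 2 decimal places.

-0.62

A: p*_A = 1 − 0.81/1.09 = 0.2569.
B: p*_B = 1 − 0.05/0.41 = 0.8780.
p*_A − p*_B = 0.2569 − 0.8780 = -0.6212.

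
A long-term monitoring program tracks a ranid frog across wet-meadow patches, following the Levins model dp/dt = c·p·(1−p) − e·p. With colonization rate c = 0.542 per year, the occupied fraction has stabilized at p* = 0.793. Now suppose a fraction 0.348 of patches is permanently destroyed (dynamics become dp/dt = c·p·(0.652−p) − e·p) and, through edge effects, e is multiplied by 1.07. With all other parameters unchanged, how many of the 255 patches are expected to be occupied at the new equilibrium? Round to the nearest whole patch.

Balance c(1−p*) = e gives e = 0.542×(1 − 0.79300) = 0.11219.
New p* = 0.652 − e/c = 0.652 − 0.12004/0.54200 = 0.43052.
Expected occupied = 255 × 0.43052 = 109.78 ≈ 110.

110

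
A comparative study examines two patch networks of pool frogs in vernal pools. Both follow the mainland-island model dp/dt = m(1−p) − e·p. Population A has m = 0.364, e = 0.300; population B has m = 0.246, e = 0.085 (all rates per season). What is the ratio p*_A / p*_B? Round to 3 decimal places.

A: p*_A = m/(m+e) = 0.364/0.6640 = 0.5482.
B: p*_B = 0.246/0.3310 = 0.7432.
p*_A / p*_B = 0.5482/0.7432 = 0.7376.

0.738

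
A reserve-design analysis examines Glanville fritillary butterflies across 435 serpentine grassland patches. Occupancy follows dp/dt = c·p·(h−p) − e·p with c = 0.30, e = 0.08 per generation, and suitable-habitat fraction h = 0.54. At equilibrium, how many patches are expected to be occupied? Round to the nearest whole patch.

p* = h − e/c = 0.54 − 0.2667 = 0.2733.
Expected occupied patches = N × p* = 435 × 0.2733 = 118.90 ≈ 119.

119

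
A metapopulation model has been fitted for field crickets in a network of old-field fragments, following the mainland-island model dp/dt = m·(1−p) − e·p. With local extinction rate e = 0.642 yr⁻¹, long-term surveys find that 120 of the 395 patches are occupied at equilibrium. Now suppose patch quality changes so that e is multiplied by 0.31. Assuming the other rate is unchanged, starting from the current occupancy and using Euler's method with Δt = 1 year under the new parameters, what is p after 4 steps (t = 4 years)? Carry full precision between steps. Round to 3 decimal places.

0.564

Observed p* = 120/395 = 0.30380.
Balance m(1−p*) = e·p* gives m = e·p*/(1−p*) = 0.642×0.30380/0.69620 = 0.28015.
Starting from p₀ = 0.30380; update p ← p + (dp/dt)·Δt with the new parameters.
step 1: Δp = +0.13458, p = 0.43837
step 2: Δp = +0.07009, p = 0.50847
step 3: Δp = +0.03651, p = 0.54497
step 4: Δp = +0.01901, p = 0.56399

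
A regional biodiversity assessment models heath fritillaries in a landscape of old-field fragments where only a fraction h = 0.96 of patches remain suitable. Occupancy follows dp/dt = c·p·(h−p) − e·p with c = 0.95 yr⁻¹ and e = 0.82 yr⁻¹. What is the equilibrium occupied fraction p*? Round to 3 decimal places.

Setting dp/dt = 0 and dividing by p* gives c·(h−p*) = e.
So p* = h − e/c = 0.96 − 0.82/0.95 = 0.96 − 0.8632 = 0.0968.

0.097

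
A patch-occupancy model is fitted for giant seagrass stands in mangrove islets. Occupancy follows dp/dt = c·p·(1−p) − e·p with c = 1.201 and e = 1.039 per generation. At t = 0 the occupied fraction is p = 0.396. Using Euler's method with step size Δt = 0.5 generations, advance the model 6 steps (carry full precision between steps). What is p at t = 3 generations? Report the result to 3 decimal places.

Update rule: p ← p + [c·p·(1−p) − e·p]·Δt with Δt = 0.5.
step 1: Δp = -0.06209, p = 0.33391
step 2: Δp = -0.03991, p = 0.29400
step 3: Δp = -0.02809, p = 0.26591
step 4: Δp = -0.02092, p = 0.24499
step 5: Δp = -0.01620, p = 0.22879
step 6: Δp = -0.01290, p = 0.21589

0.216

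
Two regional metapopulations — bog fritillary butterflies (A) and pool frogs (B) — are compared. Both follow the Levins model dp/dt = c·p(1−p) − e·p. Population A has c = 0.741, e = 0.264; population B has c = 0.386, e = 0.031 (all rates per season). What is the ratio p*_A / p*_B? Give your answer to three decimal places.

A: p*_A = 1 − 0.264/0.741 = 0.6437.
B: p*_B = 1 − 0.031/0.386 = 0.9197.
p*_A / p*_B = 0.6437/0.9197 = 0.6999.

0.700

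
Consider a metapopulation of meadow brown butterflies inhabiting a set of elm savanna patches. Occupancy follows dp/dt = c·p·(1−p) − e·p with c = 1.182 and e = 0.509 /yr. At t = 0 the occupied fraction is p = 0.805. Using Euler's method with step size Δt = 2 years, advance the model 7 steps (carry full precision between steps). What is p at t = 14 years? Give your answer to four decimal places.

Update rule: p ← p + [c·p·(1−p) − e·p]·Δt with Δt = 2.
p: 0.80500 → 0.35660  (Δp = -0.44840)
p: 0.35660 → 0.53597  (Δp = +0.17937)
p: 0.53597 → 0.57829  (Δp = +0.04233)
p: 0.57829 → 0.56610  (Δp = -0.01219)
p: 0.56610 → 0.57048  (Δp = +0.00438)
p: 0.57048 → 0.56899  (Δp = -0.00149)
p: 0.56899 → 0.56951  (Δp = +0.00052)

0.5695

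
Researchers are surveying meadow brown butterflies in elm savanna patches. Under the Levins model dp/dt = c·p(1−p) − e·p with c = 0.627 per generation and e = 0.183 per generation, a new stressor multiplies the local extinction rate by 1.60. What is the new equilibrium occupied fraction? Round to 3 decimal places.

Before: p* = 1 − 0.183/0.627 = 0.7081.
After the change, c = 0.627, e = 0.2928, so p* = 1 − 0.2928/0.627 = 0.5330.

0.533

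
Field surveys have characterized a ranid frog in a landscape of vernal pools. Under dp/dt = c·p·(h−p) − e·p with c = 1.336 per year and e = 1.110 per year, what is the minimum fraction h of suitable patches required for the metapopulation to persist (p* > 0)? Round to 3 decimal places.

0.831

p* = h − e/c is positive only when h > e/c.
h_min = e/c = 1.110/1.336 = 0.8308.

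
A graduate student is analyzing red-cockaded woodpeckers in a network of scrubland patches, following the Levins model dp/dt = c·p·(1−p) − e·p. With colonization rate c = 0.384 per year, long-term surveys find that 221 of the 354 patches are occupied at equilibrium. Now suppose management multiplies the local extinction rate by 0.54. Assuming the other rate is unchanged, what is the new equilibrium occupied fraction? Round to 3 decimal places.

0.797

Observed p* = 221/354 = 0.62429.
Balance c(1−p*) = e gives e = 0.384×(1 − 0.62429) = 0.14427.
New p* = 1 − e/c = 1 − 0.07791/0.38400 = 0.79711.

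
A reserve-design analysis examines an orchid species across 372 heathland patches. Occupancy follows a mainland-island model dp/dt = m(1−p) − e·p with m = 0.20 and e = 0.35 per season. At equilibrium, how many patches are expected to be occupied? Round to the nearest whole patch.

135

p* = m/(m+e) = 0.20/0.5500 = 0.3636.
Expected occupied patches = N × p* = 372 × 0.3636 = 135.27 ≈ 135.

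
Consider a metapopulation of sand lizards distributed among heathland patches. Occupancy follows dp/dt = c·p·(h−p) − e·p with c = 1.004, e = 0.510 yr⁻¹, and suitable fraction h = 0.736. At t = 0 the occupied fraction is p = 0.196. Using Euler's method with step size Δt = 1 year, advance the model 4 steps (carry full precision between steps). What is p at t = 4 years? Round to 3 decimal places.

Update rule: p ← p + [c·p·(h−p) − e·p]·Δt with Δt = 1.
p: 0.19600 → 0.20230  (Δp = +0.00630)
p: 0.20230 → 0.20753  (Δp = +0.00523)
p: 0.20753 → 0.21180  (Δp = +0.00427)
p: 0.21180 → 0.21525  (Δp = +0.00345)

0.215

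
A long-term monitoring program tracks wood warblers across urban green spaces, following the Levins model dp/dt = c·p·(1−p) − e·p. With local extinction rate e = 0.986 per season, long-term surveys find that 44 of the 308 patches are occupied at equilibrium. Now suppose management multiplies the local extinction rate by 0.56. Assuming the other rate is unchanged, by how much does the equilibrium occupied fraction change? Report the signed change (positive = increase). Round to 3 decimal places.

Observed p* = 44/308 = 0.14286.
Balance c(1−p*) = e gives c = e/(1 − 0.14286) = 0.986/0.85714 = 1.15034.
New p* = 1 − e/c = 1 − 0.55216/1.15034 = 0.52000.
Δp* = 0.52000 − 0.14286 = +0.37714.

0.377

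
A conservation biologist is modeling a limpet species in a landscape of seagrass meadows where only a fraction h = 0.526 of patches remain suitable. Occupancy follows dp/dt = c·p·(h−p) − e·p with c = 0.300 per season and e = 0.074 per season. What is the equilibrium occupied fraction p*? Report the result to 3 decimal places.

0.279

Setting dp/dt = 0 and dividing by p* gives c·(h−p*) = e.
So p* = h − e/c = 0.526 − 0.074/0.300 = 0.526 − 0.2467 = 0.2793.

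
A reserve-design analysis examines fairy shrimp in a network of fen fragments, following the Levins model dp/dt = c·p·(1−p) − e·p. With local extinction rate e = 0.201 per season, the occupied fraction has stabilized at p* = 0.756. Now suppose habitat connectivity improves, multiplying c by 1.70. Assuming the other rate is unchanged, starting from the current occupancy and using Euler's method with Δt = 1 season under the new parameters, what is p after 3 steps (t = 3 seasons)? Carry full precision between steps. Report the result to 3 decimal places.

0.857

Balance c(1−p*) = e gives c = e/(1 − 0.75600) = 0.201/0.24400 = 0.82377.
Starting from p₀ = 0.75600; update p ← p + (dp/dt)·Δt with the new parameters.
step 1: Δp = +0.10637, p = 0.86237
step 2: Δp = -0.00712, p = 0.85525
step 3: Δp = +0.00147, p = 0.85671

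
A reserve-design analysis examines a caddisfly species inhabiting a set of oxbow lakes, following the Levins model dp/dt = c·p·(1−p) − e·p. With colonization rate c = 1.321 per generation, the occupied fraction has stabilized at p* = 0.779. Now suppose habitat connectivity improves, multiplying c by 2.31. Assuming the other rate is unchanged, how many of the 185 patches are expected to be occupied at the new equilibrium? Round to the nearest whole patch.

167

Balance c(1−p*) = e gives e = 1.321×(1 − 0.77900) = 0.29194.
New p* = 1 − e/c = 1 − 0.29194/3.05151 = 0.90433.
Expected occupied = 185 × 0.90433 = 167.30 ≈ 167.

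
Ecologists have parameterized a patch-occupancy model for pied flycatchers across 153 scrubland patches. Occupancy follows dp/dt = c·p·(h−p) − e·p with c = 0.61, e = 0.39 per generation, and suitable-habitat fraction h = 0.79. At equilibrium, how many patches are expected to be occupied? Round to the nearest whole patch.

23

p* = h − e/c = 0.79 − 0.6393 = 0.1507.
Expected occupied patches = N × p* = 153 × 0.1507 = 23.05 ≈ 23.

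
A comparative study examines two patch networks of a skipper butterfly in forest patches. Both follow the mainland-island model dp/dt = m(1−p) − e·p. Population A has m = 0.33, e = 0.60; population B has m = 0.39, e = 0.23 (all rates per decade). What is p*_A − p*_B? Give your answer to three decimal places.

-0.274

A: p*_A = m/(m+e) = 0.33/0.9300 = 0.3548.
B: p*_B = 0.39/0.6200 = 0.6290.
p*_A − p*_B = 0.3548 − 0.6290 = -0.2742.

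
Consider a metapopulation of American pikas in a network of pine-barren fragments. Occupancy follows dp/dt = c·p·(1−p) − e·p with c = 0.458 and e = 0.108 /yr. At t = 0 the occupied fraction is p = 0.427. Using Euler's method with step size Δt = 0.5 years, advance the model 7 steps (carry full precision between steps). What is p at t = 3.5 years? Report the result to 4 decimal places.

0.6253

Update rule: p ← p + [c·p·(1−p) − e·p]·Δt with Δt = 0.5.
  1  |  dp/dt·Δt = +0.032972  |  p_1 = 0.459972
  2  |  dp/dt·Δt = +0.032045  |  p_2 = 0.492016
  3  |  dp/dt·Δt = +0.030667  |  p_3 = 0.522683
  4  |  dp/dt·Δt = +0.028907  |  p_4 = 0.551590
  5  |  dp/dt·Δt = +0.026855  |  p_5 = 0.578445
  6  |  dp/dt·Δt = +0.024605  |  p_6 = 0.603050
  7  |  dp/dt·Δt = +0.022254  |  p_7 = 0.625303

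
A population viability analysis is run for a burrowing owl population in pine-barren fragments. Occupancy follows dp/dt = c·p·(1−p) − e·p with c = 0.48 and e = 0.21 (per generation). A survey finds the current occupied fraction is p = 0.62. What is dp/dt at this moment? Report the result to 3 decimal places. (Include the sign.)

-0.017

Colonization term: c·p·(1−p) = 0.48×0.62×0.3800 = 0.11309.
Extinction term: e·p = 0.13020.
dp/dt = 0.11309 − 0.13020 = -0.01711.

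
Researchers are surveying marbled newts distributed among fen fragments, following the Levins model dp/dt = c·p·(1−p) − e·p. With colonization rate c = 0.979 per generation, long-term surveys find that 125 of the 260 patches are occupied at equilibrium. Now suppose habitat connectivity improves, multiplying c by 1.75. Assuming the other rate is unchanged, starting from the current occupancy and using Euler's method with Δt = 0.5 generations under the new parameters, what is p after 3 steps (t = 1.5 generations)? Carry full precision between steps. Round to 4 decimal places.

0.6730

Observed p* = 125/260 = 0.48077.
Balance c(1−p*) = e gives e = 0.979×(1 − 0.48077) = 0.50833.
Starting from p₀ = 0.48077; update p ← p + (dp/dt)·Δt with the new parameters.
p: 0.48077 → 0.57241  (Δp = +0.09165)
p: 0.57241 → 0.63659  (Δp = +0.06418)
p: 0.63659 → 0.67297  (Δp = +0.03638)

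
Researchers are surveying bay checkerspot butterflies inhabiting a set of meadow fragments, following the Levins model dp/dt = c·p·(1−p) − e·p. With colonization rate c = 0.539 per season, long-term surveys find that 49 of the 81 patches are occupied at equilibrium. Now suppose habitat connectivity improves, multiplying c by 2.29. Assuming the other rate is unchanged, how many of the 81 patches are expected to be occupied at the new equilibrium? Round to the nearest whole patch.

Observed p* = 49/81 = 0.60494.
Balance c(1−p*) = e gives e = 0.539×(1 − 0.60494) = 0.21294.
New p* = 1 − e/c = 1 − 0.21294/1.23431 = 0.82748.
Expected occupied = 81 × 0.82748 = 67.03 ≈ 67.

67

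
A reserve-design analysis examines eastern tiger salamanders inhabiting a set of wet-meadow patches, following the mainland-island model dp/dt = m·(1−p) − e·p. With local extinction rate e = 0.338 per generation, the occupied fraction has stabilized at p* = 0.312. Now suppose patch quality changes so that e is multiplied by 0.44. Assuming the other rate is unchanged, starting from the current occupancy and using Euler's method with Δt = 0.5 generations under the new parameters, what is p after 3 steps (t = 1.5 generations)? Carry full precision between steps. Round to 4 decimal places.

0.3879

Balance m(1−p*) = e·p* gives m = e·p*/(1−p*) = 0.338×0.31200/0.68800 = 0.15328.
Starting from p₀ = 0.31200; update p ← p + (dp/dt)·Δt with the new parameters.
step 1: Δp = +0.02953, p = 0.34153
step 2: Δp = +0.02507, p = 0.36660
step 3: Δp = +0.02128, p = 0.38788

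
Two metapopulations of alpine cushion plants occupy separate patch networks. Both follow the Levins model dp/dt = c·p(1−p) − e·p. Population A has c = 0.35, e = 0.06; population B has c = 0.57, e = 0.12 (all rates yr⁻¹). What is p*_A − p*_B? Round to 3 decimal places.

0.039

A: p*_A = 1 − 0.06/0.35 = 0.8286.
B: p*_B = 1 − 0.12/0.57 = 0.7895.
p*_A − p*_B = 0.8286 − 0.7895 = 0.0391.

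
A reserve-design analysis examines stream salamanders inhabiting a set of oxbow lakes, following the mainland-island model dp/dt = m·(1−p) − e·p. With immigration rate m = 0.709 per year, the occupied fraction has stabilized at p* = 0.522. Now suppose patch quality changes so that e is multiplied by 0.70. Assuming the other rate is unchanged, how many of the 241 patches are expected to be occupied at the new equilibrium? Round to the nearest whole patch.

147

Balance m(1−p*) = e·p* gives e = m(1−p*)/p* = 0.709×0.47800/0.52200 = 0.64924.
New p* = m/(m+e) = 0.70900/(0.70900+0.45447) = 0.60938.
Expected occupied = 241 × 0.60938 = 146.86 ≈ 147.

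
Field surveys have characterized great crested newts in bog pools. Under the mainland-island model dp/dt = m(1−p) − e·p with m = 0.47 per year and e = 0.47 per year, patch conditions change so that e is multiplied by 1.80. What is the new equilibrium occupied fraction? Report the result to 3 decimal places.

0.357

Before: p* = 0.47/(0.47+0.47) = 0.5000.
After: m = 0.47, e = 0.846; p* = 0.47/1.3160 = 0.3571.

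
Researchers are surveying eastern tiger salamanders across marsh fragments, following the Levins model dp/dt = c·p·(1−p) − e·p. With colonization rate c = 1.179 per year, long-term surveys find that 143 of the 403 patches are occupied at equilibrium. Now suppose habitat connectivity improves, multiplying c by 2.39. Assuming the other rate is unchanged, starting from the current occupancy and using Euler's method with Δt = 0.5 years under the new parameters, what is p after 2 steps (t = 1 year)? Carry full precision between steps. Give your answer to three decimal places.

Observed p* = 143/403 = 0.35484.
Balance c(1−p*) = e gives e = 1.179×(1 − 0.35484) = 0.76065.
Starting from p₀ = 0.35484; update p ← p + (dp/dt)·Δt with the new parameters.
  1  |  dp/dt·Δt = +0.187585  |  p_1 = 0.542424
  2  |  dp/dt·Δt = +0.143395  |  p_2 = 0.685818

0.686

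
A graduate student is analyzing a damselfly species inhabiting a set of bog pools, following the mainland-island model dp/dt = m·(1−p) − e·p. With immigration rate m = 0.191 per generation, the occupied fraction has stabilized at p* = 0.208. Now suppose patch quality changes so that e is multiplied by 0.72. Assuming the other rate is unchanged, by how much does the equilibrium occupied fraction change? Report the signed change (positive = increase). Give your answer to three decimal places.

Balance m(1−p*) = e·p* gives e = m(1−p*)/p* = 0.191×0.79200/0.20800 = 0.72727.
New p* = m/(m+e) = 0.19100/(0.19100+0.52363) = 0.26727.
Δp* = 0.26727 − 0.20800 = +0.05927.

0.059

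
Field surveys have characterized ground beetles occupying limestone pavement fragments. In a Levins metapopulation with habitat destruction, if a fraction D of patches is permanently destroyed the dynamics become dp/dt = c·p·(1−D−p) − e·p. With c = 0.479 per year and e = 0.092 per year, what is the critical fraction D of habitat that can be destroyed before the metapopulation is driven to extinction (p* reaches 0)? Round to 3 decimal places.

0.808

The nontrivial equilibrium is p* = (1−D) − e/c; extinction occurs when this hits zero.
So D_crit = 1 − e/c = 1 − 0.092/0.479 = 1 − 0.1921 = 0.8079.
Note this equals the original equilibrium occupancy — the Levins extinction-debt result.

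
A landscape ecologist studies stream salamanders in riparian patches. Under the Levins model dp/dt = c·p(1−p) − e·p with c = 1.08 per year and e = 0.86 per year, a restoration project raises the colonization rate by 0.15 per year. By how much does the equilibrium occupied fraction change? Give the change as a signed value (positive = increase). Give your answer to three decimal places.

0.097

Before: p* = 1 − 0.86/1.08 = 0.2037.
After the change, c = 1.23, e = 0.86, so p* = 1 − 0.86/1.23 = 0.3008.
Δp* = 0.3008 − 0.2037 = +0.0971.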